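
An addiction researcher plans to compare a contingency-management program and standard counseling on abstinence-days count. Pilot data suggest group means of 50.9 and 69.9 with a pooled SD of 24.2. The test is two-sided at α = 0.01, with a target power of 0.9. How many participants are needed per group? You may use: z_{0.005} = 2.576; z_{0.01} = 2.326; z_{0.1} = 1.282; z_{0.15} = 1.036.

Cohen's d = |M₁ − M₂| / SD_pooled = |50.9 − 69.9| / 24.2 = 19.0 / 24.2 = 0.785.
For two independent groups with equal n: n = 2·((z_{α/2} + z_β) / d)².
z_{α/2} + z_β = 2.576 + 1.282 = 3.858.
n = 2 × (3.858 / 0.785)² = 2 × 4.915² = 2 × 24.15 = 48.3.
Round up to the next whole participant.

n = 49 per group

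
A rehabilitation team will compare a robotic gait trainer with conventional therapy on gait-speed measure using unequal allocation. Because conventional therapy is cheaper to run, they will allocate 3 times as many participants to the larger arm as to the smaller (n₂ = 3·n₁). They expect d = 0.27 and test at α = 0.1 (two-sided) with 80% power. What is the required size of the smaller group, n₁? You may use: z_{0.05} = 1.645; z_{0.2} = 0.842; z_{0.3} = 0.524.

With allocation ratio k = n₂/n₁ = 3, Var(x̄₁−x̄₂) = σ²(1/n₁ + 1/(k·n₁)) = σ²·(k+1)/(k·n₁).
So n₁ = (1 + 1/k)·((z_{α/2} + z_β)/d)² = 1.333 × (2.487/0.27)².
n₁ = 1.333 × 84.84 = 113.1.
Round up: n₁ = 114, giving n₂ = 3 × 114 = 342.

n₁ = 114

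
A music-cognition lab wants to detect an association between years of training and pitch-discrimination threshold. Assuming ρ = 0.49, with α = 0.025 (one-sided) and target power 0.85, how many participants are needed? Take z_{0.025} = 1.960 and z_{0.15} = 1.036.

Fisher's z: C = ½·ln((1+r)/(1−r)) = ½·ln(2.9216) = 0.5361.
n = ((z_{α} + z_β)/C)² + 3.
(1.960 + 1.036) / 0.5361 = 2.996 / 0.5361 = 5.589.
n = 5.589² + 3 = 31.23 + 3 = 34.2.
Round up.

n = 35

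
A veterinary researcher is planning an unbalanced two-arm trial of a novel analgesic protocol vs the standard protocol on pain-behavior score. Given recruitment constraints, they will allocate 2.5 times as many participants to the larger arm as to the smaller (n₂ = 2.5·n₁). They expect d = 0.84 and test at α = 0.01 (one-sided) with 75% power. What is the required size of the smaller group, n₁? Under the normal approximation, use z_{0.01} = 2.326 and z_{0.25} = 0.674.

n₁ = 18

With allocation ratio k = n₂/n₁ = 2.5, Var(x̄₁−x̄₂) = σ²(1/n₁ + 1/(k·n₁)) = σ²·(k+1)/(k·n₁).
So n₁ = (1 + 1/k)·((z_{α} + z_β)/d)² = 1.400 × (3.000/0.84)².
n₁ = 1.400 × 12.76 = 17.9.
Round up: n₁ = 18, giving n₂ = 2.5 × 18 = 45.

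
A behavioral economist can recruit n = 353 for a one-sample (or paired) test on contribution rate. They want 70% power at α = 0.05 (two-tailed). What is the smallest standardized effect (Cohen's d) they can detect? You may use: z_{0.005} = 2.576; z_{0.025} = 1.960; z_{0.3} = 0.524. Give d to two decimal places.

d_min ≈ 0.13

For a single sample (or paired design) of n = 353: d_min = (z_{α/2} + z_β)/√n.
z-sum = 1.960 + 0.524 = 2.484.
d_min = 2.484 / √353 = 2.484 / 18.788 = 0.132.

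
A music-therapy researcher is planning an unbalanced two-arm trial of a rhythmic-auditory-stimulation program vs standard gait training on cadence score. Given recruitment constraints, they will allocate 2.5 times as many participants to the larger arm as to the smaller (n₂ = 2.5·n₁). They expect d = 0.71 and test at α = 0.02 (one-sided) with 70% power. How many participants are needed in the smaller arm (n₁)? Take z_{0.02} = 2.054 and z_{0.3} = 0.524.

With allocation ratio k = n₂/n₁ = 2.5, Var(x̄₁−x̄₂) = σ²(1/n₁ + 1/(k·n₁)) = σ²·(k+1)/(k·n₁).
So n₁ = (1 + 1/k)·((z_{α} + z_β)/d)² = 1.400 × (2.578/0.71)².
n₁ = 1.400 × 13.18 = 18.5.
Round up: n₁ = 19, giving n₂ = ⌈2.5 × 19⌉ = ⌈47.5⌉ = 48.

n₁ = 19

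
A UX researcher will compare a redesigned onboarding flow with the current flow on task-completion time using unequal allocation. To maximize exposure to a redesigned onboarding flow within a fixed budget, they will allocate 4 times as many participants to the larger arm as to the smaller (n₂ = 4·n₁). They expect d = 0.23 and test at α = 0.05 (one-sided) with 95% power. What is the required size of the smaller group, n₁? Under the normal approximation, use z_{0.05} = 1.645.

n₁ = 256

With allocation ratio k = n₂/n₁ = 4, Var(x̄₁−x̄₂) = σ²(1/n₁ + 1/(k·n₁)) = σ²·(k+1)/(k·n₁).
So n₁ = (1 + 1/k)·((z_{α} + z_β)/d)² = 1.250 × (3.290/0.23)².
n₁ = 1.250 × 204.61 = 255.8.
Round up: n₁ = 256, giving n₂ = 4 × 256 = 1024.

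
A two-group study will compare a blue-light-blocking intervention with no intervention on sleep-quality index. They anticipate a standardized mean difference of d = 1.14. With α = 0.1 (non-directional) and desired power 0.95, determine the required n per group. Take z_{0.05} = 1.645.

For two independent groups with equal n: n = 2·((z_{α/2} + z_β) / d)².
z_{α/2} + z_β = 1.645 + 1.645 = 3.290.
n = 2 × (3.290 / 1.14)² = 2 × 2.886² = 2 × 8.33 = 16.7.
Round up to the next whole participant.

n = 17 per group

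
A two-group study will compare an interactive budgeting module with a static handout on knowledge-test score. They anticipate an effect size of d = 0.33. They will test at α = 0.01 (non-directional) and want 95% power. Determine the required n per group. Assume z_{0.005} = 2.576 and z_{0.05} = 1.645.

For two independent groups with equal n: n = 2·((z_{α/2} + z_β) / d)².
z_{α/2} + z_β = 2.576 + 1.645 = 4.221.
n = 2 × (4.221 / 0.33)² = 2 × 12.791² = 2 × 163.61 = 327.2.
Round up to the next whole participant.

n = 328 per group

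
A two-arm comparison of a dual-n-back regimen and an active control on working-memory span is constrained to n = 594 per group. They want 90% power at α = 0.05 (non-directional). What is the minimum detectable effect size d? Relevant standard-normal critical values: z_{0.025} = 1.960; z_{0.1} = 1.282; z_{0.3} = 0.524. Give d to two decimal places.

d_min ≈ 0.19

For two independent groups of n = 594 each: d_min = (z_{α/2} + z_β)·√(2/n).
z-sum = 1.960 + 1.282 = 3.242.
d_min = 3.242 × √(2/594) = 3.242 × 0.0580 = 0.188.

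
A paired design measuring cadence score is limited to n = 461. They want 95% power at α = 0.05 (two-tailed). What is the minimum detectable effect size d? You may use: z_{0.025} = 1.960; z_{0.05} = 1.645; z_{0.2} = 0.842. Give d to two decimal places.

d_min ≈ 0.17

For a single sample (or paired design) of n = 461: d_min = (z_{α/2} + z_β)/√n.
z-sum = 1.960 + 1.645 = 3.605.
d_min = 3.605 / √461 = 3.605 / 21.471 = 0.168.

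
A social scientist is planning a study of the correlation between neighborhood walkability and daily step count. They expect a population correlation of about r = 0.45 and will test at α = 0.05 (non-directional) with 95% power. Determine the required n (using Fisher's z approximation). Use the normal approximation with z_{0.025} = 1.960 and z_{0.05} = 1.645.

Fisher's z: C = ½·ln((1+r)/(1−r)) = ½·ln(2.6364) = 0.4847.
n = ((z_{α/2} + z_β)/C)² + 3.
(1.960 + 1.645) / 0.4847 = 3.605 / 0.4847 = 7.438.
n = 7.438² + 3 = 55.32 + 3 = 58.3.
Round up.

n = 59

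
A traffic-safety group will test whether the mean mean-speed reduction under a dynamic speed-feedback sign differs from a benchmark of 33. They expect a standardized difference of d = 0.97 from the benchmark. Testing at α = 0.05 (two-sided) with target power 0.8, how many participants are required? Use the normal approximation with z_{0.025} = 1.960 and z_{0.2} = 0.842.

For a one-sample test: n = ((z_{α/2} + z_β) / d)².
z_{α/2} + z_β = 1.960 + 0.842 = 2.802.
n = (2.802 / 0.97)² = 2.889² = 8.34.
Round up.

n = 9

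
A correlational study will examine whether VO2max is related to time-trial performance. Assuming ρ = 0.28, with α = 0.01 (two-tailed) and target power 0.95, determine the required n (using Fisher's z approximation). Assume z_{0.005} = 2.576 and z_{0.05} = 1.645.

Fisher's z: C = ½·ln((1+r)/(1−r)) = ½·ln(1.7778) = 0.2877.
n = ((z_{α/2} + z_β)/C)² + 3.
(2.576 + 1.645) / 0.2877 = 4.221 / 0.2877 = 14.672.
n = 14.672² + 3 = 215.25 + 3 = 218.3.
Round up.

n = 219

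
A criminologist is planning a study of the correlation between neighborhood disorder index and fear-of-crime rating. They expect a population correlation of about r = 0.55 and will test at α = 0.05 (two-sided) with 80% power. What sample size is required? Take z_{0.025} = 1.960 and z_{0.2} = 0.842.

n = 24

Fisher's z: C = ½·ln((1+r)/(1−r)) = ½·ln(3.4444) = 0.6184.
n = ((z_{α/2} + z_β)/C)² + 3.
(1.960 + 0.842) / 0.6184 = 2.802 / 0.6184 = 4.531.
n = 4.531² + 3 = 20.53 + 3 = 23.5.
Round up.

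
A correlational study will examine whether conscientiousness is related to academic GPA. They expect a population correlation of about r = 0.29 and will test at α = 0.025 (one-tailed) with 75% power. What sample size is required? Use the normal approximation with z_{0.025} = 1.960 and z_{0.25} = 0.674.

Fisher's z: C = ½·ln((1+r)/(1−r)) = ½·ln(1.8169) = 0.2986.
n = ((z_{α} + z_β)/C)² + 3.
(1.960 + 0.674) / 0.2986 = 2.634 / 0.2986 = 8.821.
n = 8.821² + 3 = 77.81 + 3 = 80.8.
Round up.

n = 81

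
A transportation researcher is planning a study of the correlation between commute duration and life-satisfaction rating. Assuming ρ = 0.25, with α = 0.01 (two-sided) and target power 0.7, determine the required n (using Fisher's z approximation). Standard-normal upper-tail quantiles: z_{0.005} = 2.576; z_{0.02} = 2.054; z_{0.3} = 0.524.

Fisher's z: C = ½·ln((1+r)/(1−r)) = ½·ln(1.6667) = 0.2554.
n = ((z_{α/2} + z_β)/C)² + 3.
(2.576 + 0.524) / 0.2554 = 3.100 / 0.2554 = 12.138.
n = 12.138² + 3 = 147.33 + 3 = 150.3.
Round up.

n = 151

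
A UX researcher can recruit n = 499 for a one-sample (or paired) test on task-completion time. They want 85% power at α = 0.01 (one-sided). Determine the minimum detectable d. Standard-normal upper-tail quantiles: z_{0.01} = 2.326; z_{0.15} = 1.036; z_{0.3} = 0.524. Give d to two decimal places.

d_min ≈ 0.15

For a single sample (or paired design) of n = 499: d_min = (z_{α} + z_β)/√n.
z-sum = 2.326 + 1.036 = 3.362.
d_min = 3.362 / √499 = 3.362 / 22.338 = 0.151.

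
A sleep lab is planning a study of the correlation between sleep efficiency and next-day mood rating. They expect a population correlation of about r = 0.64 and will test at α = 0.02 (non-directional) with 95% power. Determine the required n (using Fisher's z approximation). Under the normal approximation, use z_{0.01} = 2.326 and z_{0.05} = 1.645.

Fisher's z: C = ½·ln((1+r)/(1−r)) = ½·ln(4.5556) = 0.7582.
n = ((z_{α/2} + z_β)/C)² + 3.
(2.326 + 1.645) / 0.7582 = 3.971 / 0.7582 = 5.237.
n = 5.237² + 3 = 27.43 + 3 = 30.4.
Round up.

n = 31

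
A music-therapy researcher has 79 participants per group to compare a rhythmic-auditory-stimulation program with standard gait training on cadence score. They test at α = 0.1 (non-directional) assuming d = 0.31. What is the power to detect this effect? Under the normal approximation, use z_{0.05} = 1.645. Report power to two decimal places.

power ≈ 0.62

For two equal groups, power = Φ(d·√(n/2) − z_{α/2}).
d·√(n/2) = 0.31 × √(79/2) = 0.31 × 6.285 = 1.948.
z_β = 1.948 − 1.645 = 0.303.
Power = Φ(0.303) = 0.619.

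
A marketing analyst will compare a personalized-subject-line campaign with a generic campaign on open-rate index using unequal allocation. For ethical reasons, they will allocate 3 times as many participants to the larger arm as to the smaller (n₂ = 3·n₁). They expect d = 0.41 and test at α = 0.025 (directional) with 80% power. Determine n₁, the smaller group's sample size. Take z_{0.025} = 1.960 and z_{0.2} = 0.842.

With allocation ratio k = n₂/n₁ = 3, Var(x̄₁−x̄₂) = σ²(1/n₁ + 1/(k·n₁)) = σ²·(k+1)/(k·n₁).
So n₁ = (1 + 1/k)·((z_{α} + z_β)/d)² = 1.333 × (2.802/0.41)².
n₁ = 1.333 × 46.71 = 62.3.
Round up: n₁ = 63, giving n₂ = 3 × 63 = 189.

n₁ = 63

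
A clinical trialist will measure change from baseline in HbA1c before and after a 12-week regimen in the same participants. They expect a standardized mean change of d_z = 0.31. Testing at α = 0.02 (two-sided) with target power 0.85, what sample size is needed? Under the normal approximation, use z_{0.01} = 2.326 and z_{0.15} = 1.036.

For a paired (one-sample on differences) test: n = ((z_{α/2} + z_β) / d)².
z_{α/2} + z_β = 2.326 + 1.036 = 3.362.
n = (3.362 / 0.31)² = 10.845² = 117.62.
Round up.

n = 118 pairs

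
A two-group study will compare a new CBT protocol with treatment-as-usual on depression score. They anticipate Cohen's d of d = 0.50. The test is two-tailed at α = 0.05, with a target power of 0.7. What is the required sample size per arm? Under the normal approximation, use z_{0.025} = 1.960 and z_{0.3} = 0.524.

n = 50 per group

For two independent groups with equal n: n = 2·((z_{α/2} + z_β) / d)².
z_{α/2} + z_β = 1.960 + 0.524 = 2.484.
n = 2 × (2.484 / 0.50)² = 2 × 4.968² = 2 × 24.68 = 49.4.
Round up to the next whole participant.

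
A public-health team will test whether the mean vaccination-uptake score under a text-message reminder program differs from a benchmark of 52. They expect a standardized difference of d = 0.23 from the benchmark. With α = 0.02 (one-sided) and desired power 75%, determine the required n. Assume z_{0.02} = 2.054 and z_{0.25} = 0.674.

n = 141

For a one-sample test: n = ((z_{α} + z_β) / d)².
z_{α} + z_β = 2.054 + 0.674 = 2.728.
n = (2.728 / 0.23)² = 11.861² = 140.68.
Round up.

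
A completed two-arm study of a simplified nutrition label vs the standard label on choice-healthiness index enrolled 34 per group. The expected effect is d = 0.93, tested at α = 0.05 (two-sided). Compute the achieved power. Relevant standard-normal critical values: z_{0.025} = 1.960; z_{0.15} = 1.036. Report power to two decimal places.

power ≈ 0.97

For two equal groups, power = Φ(d·√(n/2) − z_{α/2}).
d·√(n/2) = 0.93 × √(34/2) = 0.93 × 4.123 = 3.834.
z_β = 3.834 − 1.960 = 1.874.
Power = Φ(1.874) = 0.970.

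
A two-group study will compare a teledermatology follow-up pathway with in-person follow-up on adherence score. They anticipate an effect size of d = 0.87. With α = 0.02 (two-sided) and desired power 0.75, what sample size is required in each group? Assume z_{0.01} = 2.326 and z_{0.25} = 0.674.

For two independent groups with equal n: n = 2·((z_{α/2} + z_β) / d)².
z_{α/2} + z_β = 2.326 + 0.674 = 3.000.
n = 2 × (3.000 / 0.87)² = 2 × 3.448² = 2 × 11.89 = 23.8.
Round up to the next whole participant.

n = 24 per group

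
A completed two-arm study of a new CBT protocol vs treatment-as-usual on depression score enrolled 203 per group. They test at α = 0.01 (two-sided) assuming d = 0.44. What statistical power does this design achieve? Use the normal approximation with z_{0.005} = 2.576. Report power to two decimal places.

power ≈ 0.97

For two equal groups, power = Φ(d·√(n/2) − z_{α/2}).
d·√(n/2) = 0.44 × √(203/2) = 0.44 × 10.075 = 4.433.
z_β = 4.433 − 2.576 = 1.857.
Power = Φ(1.857) = 0.968.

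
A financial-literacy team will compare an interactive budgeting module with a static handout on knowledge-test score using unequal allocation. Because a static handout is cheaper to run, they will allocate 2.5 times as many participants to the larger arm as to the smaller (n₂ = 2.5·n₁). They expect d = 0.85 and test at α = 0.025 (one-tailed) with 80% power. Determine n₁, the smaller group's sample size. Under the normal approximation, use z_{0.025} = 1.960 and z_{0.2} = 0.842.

With allocation ratio k = n₂/n₁ = 2.5, Var(x̄₁−x̄₂) = σ²(1/n₁ + 1/(k·n₁)) = σ²·(k+1)/(k·n₁).
So n₁ = (1 + 1/k)·((z_{α} + z_β)/d)² = 1.400 × (2.802/0.85)².
n₁ = 1.400 × 10.87 = 15.2.
Round up: n₁ = 16, giving n₂ = 2.5 × 16 = 40.

n₁ = 16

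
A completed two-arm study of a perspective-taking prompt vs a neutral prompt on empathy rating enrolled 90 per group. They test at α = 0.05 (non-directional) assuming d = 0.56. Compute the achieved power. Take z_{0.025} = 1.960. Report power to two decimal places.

For two equal groups, power = Φ(d·√(n/2) − z_{α/2}).
d·√(n/2) = 0.56 × √(90/2) = 0.56 × 6.708 = 3.757.
z_β = 3.757 − 1.960 = 1.797.
Power = Φ(1.797) = 0.964.

power ≈ 0.96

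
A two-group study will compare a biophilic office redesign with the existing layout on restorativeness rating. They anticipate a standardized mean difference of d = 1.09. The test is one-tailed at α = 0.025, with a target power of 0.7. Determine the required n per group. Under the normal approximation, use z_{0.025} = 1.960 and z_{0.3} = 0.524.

n = 11 per group

For two independent groups with equal n: n = 2·((z_{α} + z_β) / d)².
z_{α} + z_β = 1.960 + 0.524 = 2.484.
n = 2 × (2.484 / 1.09)² = 2 × 2.279² = 2 × 5.19 = 10.4.
Round up to the next whole participant.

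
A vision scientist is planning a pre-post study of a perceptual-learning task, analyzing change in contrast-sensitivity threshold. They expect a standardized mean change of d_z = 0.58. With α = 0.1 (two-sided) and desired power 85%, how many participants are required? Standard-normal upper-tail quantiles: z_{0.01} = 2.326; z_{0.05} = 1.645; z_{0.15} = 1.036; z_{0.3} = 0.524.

For a paired (one-sample on differences) test: n = ((z_{α/2} + z_β) / d)².
z_{α/2} + z_β = 1.645 + 1.036 = 2.681.
n = (2.681 / 0.58)² = 4.622² = 21.37.
Round up.

n = 22 pairs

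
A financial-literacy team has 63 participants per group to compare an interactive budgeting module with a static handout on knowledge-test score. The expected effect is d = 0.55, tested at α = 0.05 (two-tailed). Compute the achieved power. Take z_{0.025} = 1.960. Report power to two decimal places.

power ≈ 0.87

For two equal groups, power = Φ(d·√(n/2) − z_{α/2}).
d·√(n/2) = 0.55 × √(63/2) = 0.55 × 5.612 = 3.087.
z_β = 3.087 − 1.960 = 1.127.
Power = Φ(1.127) = 0.870.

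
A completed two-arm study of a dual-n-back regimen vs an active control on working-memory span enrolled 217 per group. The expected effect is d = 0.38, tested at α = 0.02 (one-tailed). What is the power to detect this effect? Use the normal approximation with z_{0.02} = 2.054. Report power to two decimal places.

power ≈ 0.97

For two equal groups, power = Φ(d·√(n/2) − z_{α}).
d·√(n/2) = 0.38 × √(217/2) = 0.38 × 10.416 = 3.958.
z_β = 3.958 − 2.054 = 1.904.
Power = Φ(1.904) = 0.972.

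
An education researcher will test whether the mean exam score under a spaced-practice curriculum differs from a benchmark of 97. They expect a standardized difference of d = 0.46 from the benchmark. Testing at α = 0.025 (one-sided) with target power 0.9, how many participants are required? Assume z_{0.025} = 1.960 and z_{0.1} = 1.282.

For a one-sample test: n = ((z_{α} + z_β) / d)².
z_{α} + z_β = 1.960 + 1.282 = 3.242.
n = (3.242 / 0.46)² = 7.048² = 49.67.
Round up.

n = 50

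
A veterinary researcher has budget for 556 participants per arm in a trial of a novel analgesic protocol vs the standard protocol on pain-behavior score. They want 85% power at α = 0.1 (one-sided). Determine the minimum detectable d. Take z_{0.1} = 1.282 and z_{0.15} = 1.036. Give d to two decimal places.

For two independent groups of n = 556 each: d_min = (z_{α} + z_β)·√(2/n).
z-sum = 1.282 + 1.036 = 2.318.
d_min = 2.318 × √(2/556) = 2.318 × 0.0600 = 0.139.

d_min ≈ 0.14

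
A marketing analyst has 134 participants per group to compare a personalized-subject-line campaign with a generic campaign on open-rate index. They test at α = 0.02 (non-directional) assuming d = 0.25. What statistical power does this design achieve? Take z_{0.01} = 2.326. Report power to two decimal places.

For two equal groups, power = Φ(d·√(n/2) − z_{α/2}).
d·√(n/2) = 0.25 × √(134/2) = 0.25 × 8.185 = 2.046.
z_β = 2.046 − 2.326 = -0.280.
Power = Φ(-0.280) = 0.390.

power ≈ 0.39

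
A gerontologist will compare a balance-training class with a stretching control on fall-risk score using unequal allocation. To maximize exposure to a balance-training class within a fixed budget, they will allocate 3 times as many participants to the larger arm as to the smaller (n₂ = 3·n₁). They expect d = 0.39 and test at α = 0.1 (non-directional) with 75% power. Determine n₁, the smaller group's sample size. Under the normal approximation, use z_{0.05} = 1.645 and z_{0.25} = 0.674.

With allocation ratio k = n₂/n₁ = 3, Var(x̄₁−x̄₂) = σ²(1/n₁ + 1/(k·n₁)) = σ²·(k+1)/(k·n₁).
So n₁ = (1 + 1/k)·((z_{α/2} + z_β)/d)² = 1.333 × (2.319/0.39)².
n₁ = 1.333 × 35.36 = 47.1.
Round up: n₁ = 48, giving n₂ = 3 × 48 = 144.

n₁ = 48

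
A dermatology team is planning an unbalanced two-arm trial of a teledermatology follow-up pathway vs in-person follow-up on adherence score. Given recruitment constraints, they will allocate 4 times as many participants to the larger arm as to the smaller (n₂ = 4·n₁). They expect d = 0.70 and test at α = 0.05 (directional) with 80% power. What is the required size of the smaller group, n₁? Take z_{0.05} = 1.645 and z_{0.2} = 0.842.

With allocation ratio k = n₂/n₁ = 4, Var(x̄₁−x̄₂) = σ²(1/n₁ + 1/(k·n₁)) = σ²·(k+1)/(k·n₁).
So n₁ = (1 + 1/k)·((z_{α} + z_β)/d)² = 1.250 × (2.487/0.70)².
n₁ = 1.250 × 12.62 = 15.8.
Round up: n₁ = 16, giving n₂ = 4 × 16 = 64.

n₁ = 16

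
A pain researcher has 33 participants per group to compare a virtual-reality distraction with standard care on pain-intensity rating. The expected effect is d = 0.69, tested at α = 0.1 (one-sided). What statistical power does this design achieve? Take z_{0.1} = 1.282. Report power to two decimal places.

power ≈ 0.94

For two equal groups, power = Φ(d·√(n/2) − z_{α}).
d·√(n/2) = 0.69 × √(33/2) = 0.69 × 4.062 = 2.803.
z_β = 2.803 − 1.282 = 1.521.
Power = Φ(1.521) = 0.936.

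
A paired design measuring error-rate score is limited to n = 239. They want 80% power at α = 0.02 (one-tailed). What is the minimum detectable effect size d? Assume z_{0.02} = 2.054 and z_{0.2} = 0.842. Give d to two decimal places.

d_min ≈ 0.19

For a single sample (or paired design) of n = 239: d_min = (z_{α} + z_β)/√n.
z-sum = 2.054 + 0.842 = 2.896.
d_min = 2.896 / √239 = 2.896 / 15.460 = 0.187.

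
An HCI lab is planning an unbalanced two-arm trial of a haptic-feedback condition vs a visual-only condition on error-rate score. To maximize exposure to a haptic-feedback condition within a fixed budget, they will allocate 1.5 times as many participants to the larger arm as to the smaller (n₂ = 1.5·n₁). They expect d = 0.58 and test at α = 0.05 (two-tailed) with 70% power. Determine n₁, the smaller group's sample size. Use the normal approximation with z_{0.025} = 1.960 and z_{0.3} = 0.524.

With allocation ratio k = n₂/n₁ = 1.5, Var(x̄₁−x̄₂) = σ²(1/n₁ + 1/(k·n₁)) = σ²·(k+1)/(k·n₁).
So n₁ = (1 + 1/k)·((z_{α/2} + z_β)/d)² = 1.667 × (2.484/0.58)².
n₁ = 1.667 × 18.34 = 30.6.
Round up: n₁ = 31, giving n₂ = ⌈1.5 × 31⌉ = ⌈46.5⌉ = 47.

n₁ = 31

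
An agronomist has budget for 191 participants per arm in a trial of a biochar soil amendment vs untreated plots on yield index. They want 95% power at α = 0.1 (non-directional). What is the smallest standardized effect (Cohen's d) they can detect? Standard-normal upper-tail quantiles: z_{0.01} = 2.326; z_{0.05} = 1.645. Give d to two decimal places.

d_min ≈ 0.34

For two independent groups of n = 191 each: d_min = (z_{α/2} + z_β)·√(2/n).
z-sum = 1.645 + 1.645 = 3.290.
d_min = 3.290 × √(2/191) = 3.290 × 0.1023 = 0.337.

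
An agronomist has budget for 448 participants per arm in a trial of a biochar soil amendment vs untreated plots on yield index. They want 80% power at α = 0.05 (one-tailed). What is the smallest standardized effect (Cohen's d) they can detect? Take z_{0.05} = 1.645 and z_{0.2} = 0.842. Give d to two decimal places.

For two independent groups of n = 448 each: d_min = (z_{α} + z_β)·√(2/n).
z-sum = 1.645 + 0.842 = 2.487.
d_min = 2.487 × √(2/448) = 2.487 × 0.0668 = 0.166.

d_min ≈ 0.17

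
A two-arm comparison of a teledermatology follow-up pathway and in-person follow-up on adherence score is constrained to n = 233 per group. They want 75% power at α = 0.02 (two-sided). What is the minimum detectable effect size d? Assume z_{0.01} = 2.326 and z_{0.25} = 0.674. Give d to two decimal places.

For two independent groups of n = 233 each: d_min = (z_{α/2} + z_β)·√(2/n).
z-sum = 2.326 + 0.674 = 3.000.
d_min = 3.000 × √(2/233) = 3.000 × 0.0926 = 0.278.

d_min ≈ 0.28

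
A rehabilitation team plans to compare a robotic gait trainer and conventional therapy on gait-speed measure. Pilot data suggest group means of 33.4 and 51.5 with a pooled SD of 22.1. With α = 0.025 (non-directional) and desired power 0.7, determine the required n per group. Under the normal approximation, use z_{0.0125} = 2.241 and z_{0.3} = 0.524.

Cohen's d = |M₁ − M₂| / SD_pooled = |33.4 − 51.5| / 22.1 = 18.1 / 22.1 = 0.819.
For two independent groups with equal n: n = 2·((z_{α/2} + z_β) / d)².
z_{α/2} + z_β = 2.241 + 0.524 = 2.765.
n = 2 × (2.765 / 0.819)² = 2 × 3.376² = 2 × 11.40 = 22.8.
Round up to the next whole participant.

n = 23 per group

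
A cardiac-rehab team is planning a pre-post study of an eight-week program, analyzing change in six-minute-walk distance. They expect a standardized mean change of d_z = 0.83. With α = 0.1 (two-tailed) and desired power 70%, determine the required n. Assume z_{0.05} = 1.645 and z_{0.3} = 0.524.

For a paired (one-sample on differences) test: n = ((z_{α/2} + z_β) / d)².
z_{α/2} + z_β = 1.645 + 0.524 = 2.169.
n = (2.169 / 0.83)² = 2.613² = 6.83.
Round up.

n = 7 pairs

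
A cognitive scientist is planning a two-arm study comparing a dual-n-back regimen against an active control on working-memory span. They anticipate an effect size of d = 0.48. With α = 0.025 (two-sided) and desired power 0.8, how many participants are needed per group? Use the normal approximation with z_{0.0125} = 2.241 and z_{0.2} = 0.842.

For two independent groups with equal n: n = 2·((z_{α/2} + z_β) / d)².
z_{α/2} + z_β = 2.241 + 0.842 = 3.083.
n = 2 × (3.083 / 0.48)² = 2 × 6.423² = 2 × 41.25 = 82.5.
Round up to the next whole participant.

n = 83 per group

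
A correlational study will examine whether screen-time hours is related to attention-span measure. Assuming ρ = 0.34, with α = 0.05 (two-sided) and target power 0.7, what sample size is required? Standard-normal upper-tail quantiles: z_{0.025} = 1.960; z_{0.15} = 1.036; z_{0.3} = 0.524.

n = 53

Fisher's z: C = ½·ln((1+r)/(1−r)) = ½·ln(2.0303) = 0.3541.
n = ((z_{α/2} + z_β)/C)² + 3.
(1.960 + 0.524) / 0.3541 = 2.484 / 0.3541 = 7.015.
n = 7.015² + 3 = 49.21 + 3 = 52.2.
Round up.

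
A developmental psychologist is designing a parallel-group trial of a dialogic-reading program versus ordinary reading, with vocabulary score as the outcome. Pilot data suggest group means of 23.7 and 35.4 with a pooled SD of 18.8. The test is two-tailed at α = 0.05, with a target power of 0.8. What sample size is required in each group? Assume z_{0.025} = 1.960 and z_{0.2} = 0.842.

n = 41 per group

Cohen's d = |M₁ − M₂| / SD_pooled = |23.7 − 35.4| / 18.8 = 11.7 / 18.8 = 0.622.
For two independent groups with equal n: n = 2·((z_{α/2} + z_β) / d)².
z_{α/2} + z_β = 1.960 + 0.842 = 2.802.
n = 2 × (2.802 / 0.622)² = 2 × 4.505² = 2 × 20.29 = 40.6.
Round up to the next whole participant.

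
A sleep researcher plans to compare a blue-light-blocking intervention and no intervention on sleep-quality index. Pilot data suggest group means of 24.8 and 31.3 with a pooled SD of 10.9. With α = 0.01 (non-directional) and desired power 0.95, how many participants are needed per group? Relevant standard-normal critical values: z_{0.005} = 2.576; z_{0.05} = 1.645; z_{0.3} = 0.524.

n = 101 per group

Cohen's d = |M₁ − M₂| / SD_pooled = |24.8 − 31.3| / 10.9 = 6.5 / 10.9 = 0.596.
For two independent groups with equal n: n = 2·((z_{α/2} + z_β) / d)².
z_{α/2} + z_β = 2.576 + 1.645 = 4.221.
n = 2 × (4.221 / 0.596)² = 2 × 7.082² = 2 × 50.16 = 100.3.
Round up to the next whole participant.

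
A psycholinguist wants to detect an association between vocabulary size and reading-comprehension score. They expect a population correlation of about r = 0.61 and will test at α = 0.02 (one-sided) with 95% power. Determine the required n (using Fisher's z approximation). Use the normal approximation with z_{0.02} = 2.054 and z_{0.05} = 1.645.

Fisher's z: C = ½·ln((1+r)/(1−r)) = ½·ln(4.1282) = 0.7089.
n = ((z_{α} + z_β)/C)² + 3.
(2.054 + 1.645) / 0.7089 = 3.699 / 0.7089 = 5.218.
n = 5.218² + 3 = 27.23 + 3 = 30.2.
Round up.

n = 31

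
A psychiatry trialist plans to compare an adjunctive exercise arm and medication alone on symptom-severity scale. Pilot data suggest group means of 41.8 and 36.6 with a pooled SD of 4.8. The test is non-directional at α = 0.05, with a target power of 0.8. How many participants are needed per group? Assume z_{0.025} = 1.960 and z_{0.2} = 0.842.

Cohen's d = |M₁ − M₂| / SD_pooled = |41.8 − 36.6| / 4.8 = 5.2 / 4.8 = 1.083.
For two independent groups with equal n: n = 2·((z_{α/2} + z_β) / d)².
z_{α/2} + z_β = 1.960 + 0.842 = 2.802.
n = 2 × (2.802 / 1.083)² = 2 × 2.587² = 2 × 6.69 = 13.4.
Round up to the next whole participant.

n = 14 per group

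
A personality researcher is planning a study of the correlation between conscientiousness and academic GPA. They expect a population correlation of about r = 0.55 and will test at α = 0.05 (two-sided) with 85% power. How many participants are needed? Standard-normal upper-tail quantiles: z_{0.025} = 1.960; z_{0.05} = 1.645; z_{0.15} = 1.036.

Fisher's z: C = ½·ln((1+r)/(1−r)) = ½·ln(3.4444) = 0.6184.
n = ((z_{α/2} + z_β)/C)² + 3.
(1.960 + 1.036) / 0.6184 = 2.996 / 0.6184 = 4.845.
n = 4.845² + 3 = 23.47 + 3 = 26.5.
Round up.

n = 27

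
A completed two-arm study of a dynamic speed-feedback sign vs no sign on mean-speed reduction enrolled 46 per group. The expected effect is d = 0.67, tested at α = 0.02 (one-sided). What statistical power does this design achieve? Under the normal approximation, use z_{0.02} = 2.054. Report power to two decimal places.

For two equal groups, power = Φ(d·√(n/2) − z_{α}).
d·√(n/2) = 0.67 × √(46/2) = 0.67 × 4.796 = 3.213.
z_β = 3.213 − 2.054 = 1.159.
Power = Φ(1.159) = 0.877.

power ≈ 0.88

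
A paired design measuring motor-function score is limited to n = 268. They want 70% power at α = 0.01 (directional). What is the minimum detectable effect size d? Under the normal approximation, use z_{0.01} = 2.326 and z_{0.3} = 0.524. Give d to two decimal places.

d_min ≈ 0.17

For a single sample (or paired design) of n = 268: d_min = (z_{α} + z_β)/√n.
z-sum = 2.326 + 0.524 = 2.850.
d_min = 2.850 / √268 = 2.850 / 16.371 = 0.174.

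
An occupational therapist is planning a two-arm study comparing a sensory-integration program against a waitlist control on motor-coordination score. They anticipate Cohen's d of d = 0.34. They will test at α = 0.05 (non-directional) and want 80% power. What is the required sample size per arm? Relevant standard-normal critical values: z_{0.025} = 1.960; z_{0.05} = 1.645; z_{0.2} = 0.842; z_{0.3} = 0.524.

For two independent groups with equal n: n = 2·((z_{α/2} + z_β) / d)².
z_{α/2} + z_β = 1.960 + 0.842 = 2.802.
n = 2 × (2.802 / 0.34)² = 2 × 8.241² = 2 × 67.92 = 135.8.
Round up to the next whole participant.

n = 136 per group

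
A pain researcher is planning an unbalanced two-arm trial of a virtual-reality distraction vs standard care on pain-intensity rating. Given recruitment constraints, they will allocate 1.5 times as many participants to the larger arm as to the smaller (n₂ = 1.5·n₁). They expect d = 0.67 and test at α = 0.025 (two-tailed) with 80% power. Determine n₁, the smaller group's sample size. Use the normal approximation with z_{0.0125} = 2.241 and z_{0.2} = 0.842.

n₁ = 36

With allocation ratio k = n₂/n₁ = 1.5, Var(x̄₁−x̄₂) = σ²(1/n₁ + 1/(k·n₁)) = σ²·(k+1)/(k·n₁).
So n₁ = (1 + 1/k)·((z_{α/2} + z_β)/d)² = 1.667 × (3.083/0.67)².
n₁ = 1.667 × 21.17 = 35.3.
Round up: n₁ = 36, giving n₂ = 1.5 × 36 = 54.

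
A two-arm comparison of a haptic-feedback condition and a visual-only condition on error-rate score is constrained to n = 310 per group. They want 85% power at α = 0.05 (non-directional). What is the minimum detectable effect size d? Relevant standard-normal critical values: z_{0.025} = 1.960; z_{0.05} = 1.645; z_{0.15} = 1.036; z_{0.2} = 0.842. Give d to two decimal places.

For two independent groups of n = 310 each: d_min = (z_{α/2} + z_β)·√(2/n).
z-sum = 1.960 + 1.036 = 2.996.
d_min = 2.996 × √(2/310) = 2.996 × 0.0803 = 0.241.

d_min ≈ 0.24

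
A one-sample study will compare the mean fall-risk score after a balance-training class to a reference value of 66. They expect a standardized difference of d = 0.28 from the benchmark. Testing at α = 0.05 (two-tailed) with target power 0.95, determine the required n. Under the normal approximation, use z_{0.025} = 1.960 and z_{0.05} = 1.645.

n = 166

For a one-sample test: n = ((z_{α/2} + z_β) / d)².
z_{α/2} + z_β = 1.960 + 1.645 = 3.605.
n = (3.605 / 0.28)² = 12.875² = 165.77.
Round up.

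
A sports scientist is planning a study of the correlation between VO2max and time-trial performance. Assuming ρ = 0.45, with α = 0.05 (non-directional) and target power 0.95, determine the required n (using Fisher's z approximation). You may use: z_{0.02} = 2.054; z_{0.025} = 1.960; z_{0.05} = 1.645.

n = 59

Fisher's z: C = ½·ln((1+r)/(1−r)) = ½·ln(2.6364) = 0.4847.
n = ((z_{α/2} + z_β)/C)² + 3.
(1.960 + 1.645) / 0.4847 = 3.605 / 0.4847 = 7.438.
n = 7.438² + 3 = 55.32 + 3 = 58.3.
Round up.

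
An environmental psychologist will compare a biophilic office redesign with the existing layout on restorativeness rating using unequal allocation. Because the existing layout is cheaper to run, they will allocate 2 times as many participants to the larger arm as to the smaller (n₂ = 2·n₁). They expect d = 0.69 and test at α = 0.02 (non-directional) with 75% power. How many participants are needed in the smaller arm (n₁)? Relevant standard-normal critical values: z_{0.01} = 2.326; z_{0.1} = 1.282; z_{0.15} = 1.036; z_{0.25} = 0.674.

n₁ = 29

With allocation ratio k = n₂/n₁ = 2, Var(x̄₁−x̄₂) = σ²(1/n₁ + 1/(k·n₁)) = σ²·(k+1)/(k·n₁).
So n₁ = (1 + 1/k)·((z_{α/2} + z_β)/d)² = 1.500 × (3.000/0.69)².
n₁ = 1.500 × 18.90 = 28.4.
Round up: n₁ = 29, giving n₂ = 2 × 29 = 58.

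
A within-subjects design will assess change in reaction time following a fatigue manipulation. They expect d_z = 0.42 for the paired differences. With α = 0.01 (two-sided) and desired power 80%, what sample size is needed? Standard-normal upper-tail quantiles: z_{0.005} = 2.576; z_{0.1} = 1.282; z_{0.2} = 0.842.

n = 67 pairs

For a paired (one-sample on differences) test: n = ((z_{α/2} + z_β) / d)².
z_{α/2} + z_β = 2.576 + 0.842 = 3.418.
n = (3.418 / 0.42)² = 8.138² = 66.23.
Round up.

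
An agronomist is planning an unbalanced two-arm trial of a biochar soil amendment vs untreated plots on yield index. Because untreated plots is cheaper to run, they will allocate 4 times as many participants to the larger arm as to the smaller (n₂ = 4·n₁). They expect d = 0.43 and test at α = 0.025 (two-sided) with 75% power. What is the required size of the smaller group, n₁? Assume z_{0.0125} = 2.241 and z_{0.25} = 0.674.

n₁ = 58

With allocation ratio k = n₂/n₁ = 4, Var(x̄₁−x̄₂) = σ²(1/n₁ + 1/(k·n₁)) = σ²·(k+1)/(k·n₁).
So n₁ = (1 + 1/k)·((z_{α/2} + z_β)/d)² = 1.250 × (2.915/0.43)².
n₁ = 1.250 × 45.96 = 57.4.
Round up: n₁ = 58, giving n₂ = 4 × 58 = 232.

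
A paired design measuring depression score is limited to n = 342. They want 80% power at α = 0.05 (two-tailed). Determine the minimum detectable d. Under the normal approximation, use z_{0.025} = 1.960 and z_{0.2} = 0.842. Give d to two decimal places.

For a single sample (or paired design) of n = 342: d_min = (z_{α/2} + z_β)/√n.
z-sum = 1.960 + 0.842 = 2.802.
d_min = 2.802 / √342 = 2.802 / 18.493 = 0.152.

d_min ≈ 0.15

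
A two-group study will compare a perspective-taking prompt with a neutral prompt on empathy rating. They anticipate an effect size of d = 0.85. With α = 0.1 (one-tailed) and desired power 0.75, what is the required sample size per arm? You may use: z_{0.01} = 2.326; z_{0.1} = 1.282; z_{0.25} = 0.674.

For two independent groups with equal n: n = 2·((z_{α} + z_β) / d)².
z_{α} + z_β = 1.282 + 0.674 = 1.956.
n = 2 × (1.956 / 0.85)² = 2 × 2.301² = 2 × 5.30 = 10.6.
Round up to the next whole participant.

n = 11 per group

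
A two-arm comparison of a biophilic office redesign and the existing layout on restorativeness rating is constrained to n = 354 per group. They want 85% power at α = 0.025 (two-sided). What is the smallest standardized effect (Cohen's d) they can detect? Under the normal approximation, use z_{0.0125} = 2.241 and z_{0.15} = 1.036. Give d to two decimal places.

d_min ≈ 0.25

For two independent groups of n = 354 each: d_min = (z_{α/2} + z_β)·√(2/n).
z-sum = 2.241 + 1.036 = 3.277.
d_min = 3.277 × √(2/354) = 3.277 × 0.0752 = 0.246.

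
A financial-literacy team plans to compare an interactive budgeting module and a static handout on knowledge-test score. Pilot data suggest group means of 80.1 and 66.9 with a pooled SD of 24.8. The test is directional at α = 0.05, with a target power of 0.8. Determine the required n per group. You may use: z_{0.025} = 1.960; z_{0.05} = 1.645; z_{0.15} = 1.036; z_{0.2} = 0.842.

Cohen's d = |M₁ − M₂| / SD_pooled = |80.1 − 66.9| / 24.8 = 13.2 / 24.8 = 0.532.
For two independent groups with equal n: n = 2·((z_{α} + z_β) / d)².
z_{α} + z_β = 1.645 + 0.842 = 2.487.
n = 2 × (2.487 / 0.532)² = 2 × 4.675² = 2 × 21.85 = 43.7.
Round up to the next whole participant.

n = 44 per group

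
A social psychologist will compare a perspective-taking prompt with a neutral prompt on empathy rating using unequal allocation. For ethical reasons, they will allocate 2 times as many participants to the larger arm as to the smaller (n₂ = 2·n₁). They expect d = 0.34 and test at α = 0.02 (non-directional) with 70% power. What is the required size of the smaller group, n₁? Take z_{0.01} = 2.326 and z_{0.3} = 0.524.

n₁ = 106

With allocation ratio k = n₂/n₁ = 2, Var(x̄₁−x̄₂) = σ²(1/n₁ + 1/(k·n₁)) = σ²·(k+1)/(k·n₁).
So n₁ = (1 + 1/k)·((z_{α/2} + z_β)/d)² = 1.500 × (2.850/0.34)².
n₁ = 1.500 × 70.26 = 105.4.
Round up: n₁ = 106, giving n₂ = 2 × 106 = 212.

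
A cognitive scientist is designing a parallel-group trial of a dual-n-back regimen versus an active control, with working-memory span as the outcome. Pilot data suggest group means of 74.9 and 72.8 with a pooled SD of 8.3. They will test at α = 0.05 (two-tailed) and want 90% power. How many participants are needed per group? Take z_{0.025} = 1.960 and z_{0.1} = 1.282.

n = 329 per group

Cohen's d = |M₁ − M₂| / SD_pooled = |74.9 − 72.8| / 8.3 = 2.1 / 8.3 = 0.253.
For two independent groups with equal n: n = 2·((z_{α/2} + z_β) / d)².
z_{α/2} + z_β = 1.960 + 1.282 = 3.242.
n = 2 × (3.242 / 0.253)² = 2 × 12.814² = 2 × 164.20 = 328.4.
Round up to the next whole participant.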